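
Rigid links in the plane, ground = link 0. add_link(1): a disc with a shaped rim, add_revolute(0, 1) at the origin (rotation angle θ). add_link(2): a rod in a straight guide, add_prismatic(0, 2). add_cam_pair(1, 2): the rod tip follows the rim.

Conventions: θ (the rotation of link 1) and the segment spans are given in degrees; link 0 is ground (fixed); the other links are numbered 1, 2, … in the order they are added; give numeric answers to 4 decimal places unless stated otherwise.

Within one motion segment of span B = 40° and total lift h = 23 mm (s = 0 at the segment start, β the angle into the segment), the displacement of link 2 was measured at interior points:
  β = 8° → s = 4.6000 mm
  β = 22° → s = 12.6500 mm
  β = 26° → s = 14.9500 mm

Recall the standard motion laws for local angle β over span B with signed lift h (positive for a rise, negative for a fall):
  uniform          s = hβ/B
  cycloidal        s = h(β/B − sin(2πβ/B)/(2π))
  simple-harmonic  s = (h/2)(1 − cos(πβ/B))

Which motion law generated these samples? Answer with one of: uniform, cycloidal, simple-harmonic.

candidates at β/B = r: uniform s = h·r (linear in β); cycloidal s = h·(r − sin(2πr)/(2π)); simple-harmonic s = (h/2)(1 − cos(πr))
β=8°: printed 4.6000 | uniform 4.6000, cycloidal 1.1186, simple-harmonic 2.1963
β=22°: printed 12.6500 | uniform 12.6500, cycloidal 13.7812, simple-harmonic 13.2990
β=26°: printed 14.9500 | uniform 14.9500, cycloidal 17.9115, simple-harmonic 16.7209
only one law matches every sample → uniform

uniform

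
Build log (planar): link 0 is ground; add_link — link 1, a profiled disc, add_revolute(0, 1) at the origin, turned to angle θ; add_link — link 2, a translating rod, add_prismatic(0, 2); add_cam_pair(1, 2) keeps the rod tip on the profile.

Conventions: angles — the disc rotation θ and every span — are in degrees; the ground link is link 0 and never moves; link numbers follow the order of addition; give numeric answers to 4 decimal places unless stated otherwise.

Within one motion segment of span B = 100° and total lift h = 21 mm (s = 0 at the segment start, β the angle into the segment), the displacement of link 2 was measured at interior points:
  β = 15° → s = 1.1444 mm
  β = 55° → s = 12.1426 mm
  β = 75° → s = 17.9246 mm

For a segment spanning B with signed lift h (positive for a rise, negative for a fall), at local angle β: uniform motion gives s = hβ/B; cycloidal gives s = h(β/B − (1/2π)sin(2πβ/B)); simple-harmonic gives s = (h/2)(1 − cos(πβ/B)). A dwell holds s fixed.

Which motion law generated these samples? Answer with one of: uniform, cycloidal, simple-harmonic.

candidates at β/B = r: uniform s = h·r (linear in β); cycloidal s = h·(r − sin(2πr)/(2π)); simple-harmonic s = (h/2)(1 − cos(πr))
β=15°: printed 1.1444 | uniform 3.1500, cycloidal 0.4461, simple-harmonic 1.1444
β=55°: printed 12.1426 | uniform 11.5500, cycloidal 12.5828, simple-harmonic 12.1426
β=75°: printed 17.9246 | uniform 15.7500, cycloidal 19.0923, simple-harmonic 17.9246
only one law matches every sample → simple-harmonic

simple-harmonic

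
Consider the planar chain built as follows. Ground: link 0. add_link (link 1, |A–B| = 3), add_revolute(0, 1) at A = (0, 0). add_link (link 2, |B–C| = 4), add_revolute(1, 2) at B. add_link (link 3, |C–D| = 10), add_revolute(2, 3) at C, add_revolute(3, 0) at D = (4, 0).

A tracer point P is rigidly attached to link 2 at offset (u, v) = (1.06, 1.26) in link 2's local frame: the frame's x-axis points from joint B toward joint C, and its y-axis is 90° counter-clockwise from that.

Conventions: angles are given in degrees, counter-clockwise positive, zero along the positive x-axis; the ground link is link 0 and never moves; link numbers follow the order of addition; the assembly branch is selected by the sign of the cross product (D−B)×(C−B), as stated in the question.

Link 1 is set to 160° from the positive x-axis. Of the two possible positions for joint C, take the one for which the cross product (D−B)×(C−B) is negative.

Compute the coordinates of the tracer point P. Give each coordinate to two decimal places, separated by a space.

A=(0,0), D=(4.00,0)
B = A + 3.00·(cos160°, sin160°) = (-2.8191, 1.0261)
|BD| = 6.8958
circle(B,4.00) ∩ circle(D,10.00): a=-2.6427, h=3.0027
  candidates: C₊=(-4.9856,4.3885) cross=20.706; C₋=(-5.8791,-1.5500) cross=-20.706
  branch - wants cross < 0 → take C=(-5.8791,-1.5500) (cross=-20.706)
ex = (C−B)/|BC| = (-0.7650,-0.6440); ey = (0.6440,-0.7650)
P = B + 1.06·ex + 1.26·ey = (-2.8185,-0.6205)

-2.82 -0.62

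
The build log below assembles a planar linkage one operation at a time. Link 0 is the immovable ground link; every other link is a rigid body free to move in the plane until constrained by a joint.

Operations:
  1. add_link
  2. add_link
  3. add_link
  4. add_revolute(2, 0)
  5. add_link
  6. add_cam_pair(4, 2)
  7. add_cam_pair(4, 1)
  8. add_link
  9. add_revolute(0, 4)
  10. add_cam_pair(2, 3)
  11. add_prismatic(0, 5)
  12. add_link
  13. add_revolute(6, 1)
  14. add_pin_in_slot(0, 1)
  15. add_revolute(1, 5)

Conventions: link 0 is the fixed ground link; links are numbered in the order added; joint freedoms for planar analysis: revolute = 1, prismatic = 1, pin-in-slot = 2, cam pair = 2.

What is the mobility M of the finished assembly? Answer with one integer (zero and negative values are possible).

(L,J1,J2)=(1,0,0); link0 fixed
link1: (2,0,0)
link2: (3,0,0)
link3: (4,0,0)
R 2-0 [J1]: (4,1,0)
link4: (5,1,0)
C 4-2 [J2]: (5,1,1)
C 4-1 [J2]: (5,1,2)
link5: (6,1,2)
R 0-4 [J1]: (6,2,2)
C 2-3 [J2]: (6,2,3)
P 0-5 [J1]: (6,3,3)
link6: (7,3,3)
R 6-1 [J1]: (7,4,3)
PS 0-1 [J2]: (7,4,4)
R 1-5 [J1]: (7,5,4)
Grübler: 3·6 − 2·5 − 4 = 4

M = 4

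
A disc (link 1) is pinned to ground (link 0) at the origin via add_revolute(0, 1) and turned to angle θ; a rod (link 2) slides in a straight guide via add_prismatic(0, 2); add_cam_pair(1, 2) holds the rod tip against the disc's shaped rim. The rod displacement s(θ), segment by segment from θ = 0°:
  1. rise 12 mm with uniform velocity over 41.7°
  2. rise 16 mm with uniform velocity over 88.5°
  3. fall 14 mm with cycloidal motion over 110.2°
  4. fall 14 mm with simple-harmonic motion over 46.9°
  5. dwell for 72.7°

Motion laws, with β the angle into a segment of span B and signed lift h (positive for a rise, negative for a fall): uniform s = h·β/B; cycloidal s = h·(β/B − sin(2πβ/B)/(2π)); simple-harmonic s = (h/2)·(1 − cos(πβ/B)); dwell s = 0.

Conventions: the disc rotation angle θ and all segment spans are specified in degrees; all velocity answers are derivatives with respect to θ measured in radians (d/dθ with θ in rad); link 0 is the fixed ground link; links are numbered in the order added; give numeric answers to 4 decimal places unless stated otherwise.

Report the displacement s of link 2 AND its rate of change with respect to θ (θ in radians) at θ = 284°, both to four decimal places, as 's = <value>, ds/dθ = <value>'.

segment 1 (0° to 41.7°, uniform, h = 12) is passed completely: s = 0.0000 + (12) = 12.0000
segment 2 (41.7° to 130.2°, uniform, h = 16) is passed completely: s = 12.0000 + (16) = 28.0000
segment 3 (130.2° to 240.4°, cycloidal, h = -14) is passed completely: s = 28.0000 + (-14) = 14.0000
θ = 284° falls in segment 4 (240.4° to 287.3°, simple-harmonic, h = -14): β = 284 − 240.4 = 43.6°, B = 46.9°; Δs = -14/2·(1 − cos(π·0.9296)) = -13.8297; s = 14.0000 − 13.8297 = 0.1703
velocity in seg [240.4°–287.3°] (simple-harmonic), θ in radians: β = 43.6° = 0.7610 rad, B = 46.9° = 0.8186 rad; ds/dθ = (πh/(2B)) sin(πβ/B) = (π·(-14)/(2·0.8186)) sin(π·0.9296) = -5.890417 mm/rad

s = 0.1703, ds/dθ = -5.8904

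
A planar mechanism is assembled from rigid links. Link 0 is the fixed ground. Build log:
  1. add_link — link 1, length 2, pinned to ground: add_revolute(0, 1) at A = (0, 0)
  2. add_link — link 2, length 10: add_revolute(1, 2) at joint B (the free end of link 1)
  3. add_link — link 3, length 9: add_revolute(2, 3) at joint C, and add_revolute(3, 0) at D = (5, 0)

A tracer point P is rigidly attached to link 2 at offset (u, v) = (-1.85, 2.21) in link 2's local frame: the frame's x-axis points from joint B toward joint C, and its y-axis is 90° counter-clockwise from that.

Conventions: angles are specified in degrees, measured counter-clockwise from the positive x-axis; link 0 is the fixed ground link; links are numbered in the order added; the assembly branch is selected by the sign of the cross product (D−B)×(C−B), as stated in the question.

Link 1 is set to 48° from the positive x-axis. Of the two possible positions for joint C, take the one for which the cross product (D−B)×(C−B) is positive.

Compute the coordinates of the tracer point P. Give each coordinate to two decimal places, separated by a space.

A=(0,0), D=(5.00,0)
B = A + 2.00·(cos48°, sin48°) = (1.3383, 1.4863)
|BD| = 3.9519
circle(B,10.00) ∩ circle(D,9.00): a=4.3799, h=8.9898
  candidates: C₊=(8.7776,8.1688) cross=35.527; C₋=(2.0155,-8.4908) cross=-35.527
  branch + wants cross > 0 → take C=(8.7776,8.1688) (cross=35.527)
ex = (C−B)/|BC| = (0.7439,0.6683); ey = (-0.6683,0.7439)
P = B + -1.85·ex + 2.21·ey = (-1.5149,1.8941)

-1.51 1.89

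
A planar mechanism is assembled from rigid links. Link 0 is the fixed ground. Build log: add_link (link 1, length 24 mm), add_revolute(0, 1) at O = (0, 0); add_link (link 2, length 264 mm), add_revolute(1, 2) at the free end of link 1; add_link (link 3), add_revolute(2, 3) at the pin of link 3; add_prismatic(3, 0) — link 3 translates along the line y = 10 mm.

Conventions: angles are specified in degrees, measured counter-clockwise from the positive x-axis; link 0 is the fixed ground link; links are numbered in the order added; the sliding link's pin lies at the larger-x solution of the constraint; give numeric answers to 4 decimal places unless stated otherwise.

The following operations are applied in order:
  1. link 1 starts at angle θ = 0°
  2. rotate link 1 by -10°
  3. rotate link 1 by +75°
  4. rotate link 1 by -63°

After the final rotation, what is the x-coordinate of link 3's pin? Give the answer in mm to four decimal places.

geometry: r = 24 mm, L = 264 mm, e = 10 mm; θ starts at 0°
rotate link 1 by -10°: θ ← 0° -10° = -10°
rotate link 1 by +75°: θ ← -10° +75° = 65°
rotate link 1 by -63°: θ ← 65° -63° = 2°
crank pin P = (r cos θ, r sin θ) = (23.985380, 0.837588)
h = r sin θ − e = 0.837588 − 10 = -9.162412
x = r cos θ + √(L² − h²) = 23.985380 + 263.840956 = 287.826336

287.8263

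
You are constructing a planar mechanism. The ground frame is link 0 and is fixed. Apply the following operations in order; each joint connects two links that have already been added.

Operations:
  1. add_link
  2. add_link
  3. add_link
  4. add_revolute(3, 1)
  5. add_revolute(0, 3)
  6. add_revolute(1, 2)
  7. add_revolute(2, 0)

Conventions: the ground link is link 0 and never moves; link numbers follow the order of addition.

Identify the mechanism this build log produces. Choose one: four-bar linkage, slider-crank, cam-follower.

links: 4 (incl. ground); joints: 4 revolute, 0 prismatic, 0 higher (cam) pair, forming one closed loop
4 links in a single 4R loop → four-bar linkage

four-bar linkage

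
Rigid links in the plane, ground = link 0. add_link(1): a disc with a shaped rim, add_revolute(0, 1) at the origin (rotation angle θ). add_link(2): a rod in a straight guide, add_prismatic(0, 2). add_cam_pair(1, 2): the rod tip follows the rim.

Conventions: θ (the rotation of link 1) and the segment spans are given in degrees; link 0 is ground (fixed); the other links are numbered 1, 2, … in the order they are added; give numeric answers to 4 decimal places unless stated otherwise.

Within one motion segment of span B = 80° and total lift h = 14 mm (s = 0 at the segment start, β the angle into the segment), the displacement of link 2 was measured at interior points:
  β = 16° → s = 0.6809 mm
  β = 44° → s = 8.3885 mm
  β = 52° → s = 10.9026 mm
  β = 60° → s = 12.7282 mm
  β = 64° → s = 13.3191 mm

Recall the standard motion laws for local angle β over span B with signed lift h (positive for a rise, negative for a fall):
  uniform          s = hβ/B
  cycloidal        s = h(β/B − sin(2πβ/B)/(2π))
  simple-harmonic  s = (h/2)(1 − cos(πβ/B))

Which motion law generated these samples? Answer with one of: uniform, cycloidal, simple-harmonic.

candidates at β/B = r: uniform s = h·r (linear in β); cycloidal s = h·(r − sin(2πr)/(2π)); simple-harmonic s = (h/2)(1 − cos(πr))
β=16°: printed 0.6809 | uniform 2.8000, cycloidal 0.6809, simple-harmonic 1.3369
β=44°: printed 8.3885 | uniform 7.7000, cycloidal 8.3885, simple-harmonic 8.0950
β=52°: printed 10.9026 | uniform 9.1000, cycloidal 10.9026, simple-harmonic 10.1779
β=60°: printed 12.7282 | uniform 10.5000, cycloidal 12.7282, simple-harmonic 11.9497
β=64°: printed 13.3191 | uniform 11.2000, cycloidal 13.3191, simple-harmonic 12.6631
only one law matches every sample → cycloidal

cycloidal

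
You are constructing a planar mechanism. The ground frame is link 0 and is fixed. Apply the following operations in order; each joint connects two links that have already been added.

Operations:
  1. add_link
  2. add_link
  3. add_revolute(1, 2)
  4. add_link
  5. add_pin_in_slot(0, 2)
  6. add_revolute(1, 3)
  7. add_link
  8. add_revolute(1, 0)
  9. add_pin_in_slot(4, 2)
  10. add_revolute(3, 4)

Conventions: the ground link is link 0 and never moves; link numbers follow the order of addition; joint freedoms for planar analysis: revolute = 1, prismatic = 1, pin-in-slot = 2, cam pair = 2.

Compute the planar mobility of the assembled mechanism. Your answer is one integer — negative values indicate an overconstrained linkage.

link 0 = ground. State L|J1|J2 = 1|0|0
+link1  2|0|0
+link2  3|0|0
R(1,2) f=1→J1  3|1|0
+link3  4|1|0
PS(0,2) f=2→J2  4|1|1
R(1,3) f=1→J1  4|2|1
+link4  5|2|1
R(1,0) f=1→J1  5|3|1
PS(4,2) f=2→J2  5|3|2
R(3,4) f=1→J1  5|4|2
M = 3(5−1)−2·4−2 = 12−8−2 = 2

M = 2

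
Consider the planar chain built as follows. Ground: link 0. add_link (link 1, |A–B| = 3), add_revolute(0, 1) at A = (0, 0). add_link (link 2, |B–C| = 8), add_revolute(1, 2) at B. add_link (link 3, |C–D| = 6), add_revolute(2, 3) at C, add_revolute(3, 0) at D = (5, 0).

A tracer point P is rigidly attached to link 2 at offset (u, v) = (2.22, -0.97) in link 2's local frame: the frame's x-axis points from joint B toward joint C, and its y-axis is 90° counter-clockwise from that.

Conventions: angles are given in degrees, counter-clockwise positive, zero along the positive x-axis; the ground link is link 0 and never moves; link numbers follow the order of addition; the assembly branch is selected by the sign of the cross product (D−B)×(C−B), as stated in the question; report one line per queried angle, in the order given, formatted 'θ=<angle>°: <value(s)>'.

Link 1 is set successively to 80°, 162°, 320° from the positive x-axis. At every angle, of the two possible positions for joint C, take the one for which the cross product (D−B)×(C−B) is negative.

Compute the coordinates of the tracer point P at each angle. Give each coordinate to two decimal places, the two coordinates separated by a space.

A=(0,0), D=(5.00,0)
θ=80°: B = A + 3.00·(cos80°, sin80°) = (0.5209, 2.9544)
θ=80°: |BD| = 5.3657
θ=80°: circle(B,8.00) ∩ circle(D,6.00): a=5.2920, h=5.9995
θ=80°:   candidates: C₊=(8.2419,5.0487) cross=32.192; C₋=(1.6351,-4.9676) cross=-32.192
θ=80°:   branch - wants cross < 0 → take C=(1.6351,-4.9676) (cross=-32.192)
θ=80°: ex = (C−B)/|BC| = (0.1393,-0.9903); ey = (0.9903,0.1393)
θ=80°: P = B + 2.22·ex + -0.97·ey = (-0.1304,0.6210)
θ=162°: B = A + 3.00·(cos162°, sin162°) = (-2.8532, 0.9271)
θ=162°: |BD| = 7.9077
θ=162°: circle(B,8.00) ∩ circle(D,6.00): a=5.7243, h=5.5886
θ=162°:   candidates: C₊=(3.4868,5.8061) cross=44.193; C₋=(2.1765,-5.2941) cross=-44.193
θ=162°:   branch - wants cross < 0 → take C=(2.1765,-5.2941) (cross=-44.193)
θ=162°: ex = (C−B)/|BC| = (0.6287,-0.7776); ey = (0.7776,0.6287)
θ=162°: P = B + 2.22·ex + -0.97·ey = (-2.2118,-1.4092)
θ=320°: B = A + 3.00·(cos320°, sin320°) = (2.2981, -1.9284)
θ=320°: |BD| = 3.3194
θ=320°: circle(B,8.00) ∩ circle(D,6.00): a=5.8773, h=5.4275
θ=320°:   candidates: C₊=(3.9290,5.9036) cross=18.016; C₋=(10.2350,-2.9318) cross=-18.016
θ=320°:   branch - wants cross < 0 → take C=(10.2350,-2.9318) (cross=-18.016)
θ=320°: ex = (C−B)/|BC| = (0.9921,-0.1254); ey = (0.1254,0.9921)
θ=320°: P = B + 2.22·ex + -0.97·ey = (4.3789,-3.1691)

θ=80°: -0.13 0.62
θ=162°: -2.21 -1.41
θ=320°: 4.38 -3.17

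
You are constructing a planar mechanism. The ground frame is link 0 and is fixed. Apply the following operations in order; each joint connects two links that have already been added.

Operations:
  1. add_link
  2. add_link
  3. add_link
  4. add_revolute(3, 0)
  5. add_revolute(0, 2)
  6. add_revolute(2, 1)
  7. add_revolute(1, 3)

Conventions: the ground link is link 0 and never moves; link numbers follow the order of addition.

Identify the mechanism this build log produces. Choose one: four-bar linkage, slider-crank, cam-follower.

links: 4 (incl. ground); joints: 4 revolute, 0 prismatic, 0 higher (cam) pair, forming one closed loop
4 links in a single 4R loop → four-bar linkage

four-bar linkage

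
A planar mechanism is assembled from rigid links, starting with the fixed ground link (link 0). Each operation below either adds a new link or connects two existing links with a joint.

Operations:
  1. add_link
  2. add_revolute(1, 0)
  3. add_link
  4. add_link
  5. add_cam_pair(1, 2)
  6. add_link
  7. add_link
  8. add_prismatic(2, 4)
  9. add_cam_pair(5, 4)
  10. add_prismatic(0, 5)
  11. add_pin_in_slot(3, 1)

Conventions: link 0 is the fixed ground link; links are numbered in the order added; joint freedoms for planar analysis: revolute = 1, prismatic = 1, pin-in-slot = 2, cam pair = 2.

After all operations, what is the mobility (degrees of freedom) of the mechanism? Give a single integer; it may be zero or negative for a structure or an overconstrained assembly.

(L,J1,J2)=(1,0,0); link0 fixed
link1: (2,0,0)
R 1-0 [J1]: (2,1,0)
link2: (3,1,0)
link3: (4,1,0)
C 1-2 [J2]: (4,1,1)
link4: (5,1,1)
link5: (6,1,1)
P 2-4 [J1]: (6,2,1)
C 5-4 [J2]: (6,2,2)
P 0-5 [J1]: (6,3,2)
PS 3-1 [J2]: (6,3,3)
Grübler: 3·5 − 2·3 − 3 = 6

M = 6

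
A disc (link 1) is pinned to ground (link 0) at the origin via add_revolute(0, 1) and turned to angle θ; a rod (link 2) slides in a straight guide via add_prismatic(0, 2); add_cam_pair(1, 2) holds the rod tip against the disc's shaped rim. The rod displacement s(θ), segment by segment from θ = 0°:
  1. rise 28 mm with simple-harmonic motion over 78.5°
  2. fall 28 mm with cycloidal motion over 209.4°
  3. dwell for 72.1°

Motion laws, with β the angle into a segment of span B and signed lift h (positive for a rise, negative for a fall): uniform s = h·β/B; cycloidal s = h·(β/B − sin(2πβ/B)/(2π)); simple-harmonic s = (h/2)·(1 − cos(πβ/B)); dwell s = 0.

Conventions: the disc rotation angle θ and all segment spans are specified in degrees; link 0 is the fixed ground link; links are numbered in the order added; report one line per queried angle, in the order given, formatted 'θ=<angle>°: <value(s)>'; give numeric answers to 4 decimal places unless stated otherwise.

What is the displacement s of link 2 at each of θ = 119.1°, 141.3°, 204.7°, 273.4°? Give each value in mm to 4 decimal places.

segment 1 (0° to 78.5°, simple-harmonic, h = 28) is passed completely: s = 0.0000 + (28) = 28.0000
θ = 119.1° falls in segment 2 (78.5° to 287.9°, cycloidal, h = -28): β = 119.1 − 78.5 = 40.6°, B = 209.4°; Δs = -28·(0.1939 − sin(2π·0.1939)/(2π)) = -1.2466; s = 28.0000 − 1.2466 = 26.7534
θ = 141.3° falls in segment 2 (78.5° to 287.9°, cycloidal, h = -28): β = 141.3 − 78.5 = 62.8°, B = 209.4°; Δs = -28·(0.2999 − sin(2π·0.2999)/(2π)) = -4.1583; s = 28.0000 − 4.1583 = 23.8417
θ = 204.7° falls in segment 2 (78.5° to 287.9°, cycloidal, h = -28): β = 204.7 − 78.5 = 126.2°, B = 209.4°; Δs = -28·(0.6027 − sin(2π·0.6027)/(2π)) = -19.5545; s = 28.0000 − 19.5545 = 8.4455
θ = 273.4° falls in segment 2 (78.5° to 287.9°, cycloidal, h = -28): β = 273.4 − 78.5 = 194.9°, B = 209.4°; Δs = -28·(0.9308 − sin(2π·0.9308)/(2π)) = -27.9394; s = 28.0000 − 27.9394 = 0.0606

θ=119.1°: 26.7534
θ=141.3°: 23.8417
θ=204.7°: 8.4455
θ=273.4°: 0.0606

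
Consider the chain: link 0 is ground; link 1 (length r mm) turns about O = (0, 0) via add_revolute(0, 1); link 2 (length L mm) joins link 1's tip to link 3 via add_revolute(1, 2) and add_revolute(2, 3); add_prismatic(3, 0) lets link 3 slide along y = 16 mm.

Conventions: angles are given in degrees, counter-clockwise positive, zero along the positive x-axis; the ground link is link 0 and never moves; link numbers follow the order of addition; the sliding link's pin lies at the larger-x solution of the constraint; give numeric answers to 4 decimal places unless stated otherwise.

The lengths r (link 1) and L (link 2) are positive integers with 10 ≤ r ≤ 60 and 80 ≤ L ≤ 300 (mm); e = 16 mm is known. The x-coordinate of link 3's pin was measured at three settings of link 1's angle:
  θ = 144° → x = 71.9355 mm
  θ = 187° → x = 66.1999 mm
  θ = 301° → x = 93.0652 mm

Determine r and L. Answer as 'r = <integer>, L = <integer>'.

constraint per measurement: (x − r cos θ)² + (r sin θ − e)² = L²
subtracting the θ₁ and θ₂ equations cancels the r² and L² terms:
r = (x₁² − x₂²) / (2[(x₁cos θ₁ + e sin θ₁) − (x₂cos θ₂ + e sin θ₂)]) = 21.0002 → r = 21
L² = (x₁ − r cos θ₁)² + (r sin θ₁ − e)² = 7921.0002 → L = 89.0000 → L = 89
check at θ₃=301°: x = 93.0652 (printed 93.0652) ✓

r = 21, L = 89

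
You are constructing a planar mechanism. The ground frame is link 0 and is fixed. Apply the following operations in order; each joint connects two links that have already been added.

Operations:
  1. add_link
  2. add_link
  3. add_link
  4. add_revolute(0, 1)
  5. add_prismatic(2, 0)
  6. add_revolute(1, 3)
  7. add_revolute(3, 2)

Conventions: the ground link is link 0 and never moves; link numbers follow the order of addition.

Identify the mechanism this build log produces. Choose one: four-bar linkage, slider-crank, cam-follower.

links: 4 (incl. ground); joints: 3 revolute, 1 prismatic, 0 higher (cam) pair, forming one closed loop
4 links, 3 revolutes + 1 prismatic in one loop → slider-crank

slider-crank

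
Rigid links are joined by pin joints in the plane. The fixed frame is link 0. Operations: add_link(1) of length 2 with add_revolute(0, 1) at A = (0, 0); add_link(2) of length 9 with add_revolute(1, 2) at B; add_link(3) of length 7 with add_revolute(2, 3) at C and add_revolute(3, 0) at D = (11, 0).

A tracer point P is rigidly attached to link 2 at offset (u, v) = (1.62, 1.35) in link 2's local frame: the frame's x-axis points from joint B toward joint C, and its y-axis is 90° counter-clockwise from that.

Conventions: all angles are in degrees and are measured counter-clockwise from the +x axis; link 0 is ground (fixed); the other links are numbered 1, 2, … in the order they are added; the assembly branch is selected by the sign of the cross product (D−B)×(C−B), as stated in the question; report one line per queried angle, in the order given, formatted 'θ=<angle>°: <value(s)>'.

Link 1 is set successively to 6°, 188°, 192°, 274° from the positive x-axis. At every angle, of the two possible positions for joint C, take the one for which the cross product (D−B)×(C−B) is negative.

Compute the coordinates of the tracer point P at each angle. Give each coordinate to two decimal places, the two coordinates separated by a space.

A=(0,0), D=(11.00,0)
θ=6°: B = A + 2.00·(cos6°, sin6°) = (1.9890, 0.2091)
θ=6°: |BD| = 9.0134
θ=6°: circle(B,9.00) ∩ circle(D,7.00): a=6.2818, h=6.4450
θ=6°:   candidates: C₊=(8.4187,6.5067) cross=58.092; C₋=(8.1197,-6.3800) cross=-58.092
θ=6°:   branch - wants cross < 0 → take C=(8.1197,-6.3800) (cross=-58.092)
θ=6°: ex = (C−B)/|BC| = (0.6812,-0.7321); ey = (0.7321,0.6812)
θ=6°: P = B + 1.62·ex + 1.35·ey = (4.0809,-0.0574)
θ=188°: B = A + 2.00·(cos188°, sin188°) = (-1.9805, -0.2783)
θ=188°: |BD| = 12.9835
θ=188°: circle(B,9.00) ∩ circle(D,7.00): a=7.7241, h=4.6194
θ=188°:   candidates: C₊=(5.6427,4.5055) cross=59.975; C₋=(5.8408,-4.7310) cross=-59.975
θ=188°:   branch - wants cross < 0 → take C=(5.8408,-4.7310) (cross=-59.975)
θ=188°: ex = (C−B)/|BC| = (0.8690,-0.4947); ey = (0.4947,0.8690)
θ=188°: P = B + 1.62·ex + 1.35·ey = (0.0952,0.0934)
θ=192°: B = A + 2.00·(cos192°, sin192°) = (-1.9563, -0.4158)
θ=192°: |BD| = 12.9630
θ=192°: circle(B,9.00) ∩ circle(D,7.00): a=7.7158, h=4.6332
θ=192°:   candidates: C₊=(5.6069,4.4625) cross=60.061; C₋=(5.9041,-4.7992) cross=-60.061
θ=192°:   branch - wants cross < 0 → take C=(5.9041,-4.7992) (cross=-60.061)
θ=192°: ex = (C−B)/|BC| = (0.8734,-0.4870); ey = (0.4870,0.8734)
θ=192°: P = B + 1.62·ex + 1.35·ey = (0.1161,-0.0258)
θ=274°: B = A + 2.00·(cos274°, sin274°) = (0.1395, -1.9951)
θ=274°: |BD| = 11.0422
θ=274°: circle(B,9.00) ∩ circle(D,7.00): a=6.9701, h=5.6937
θ=274°:   candidates: C₊=(5.9662,4.8642) cross=62.871; C₋=(8.0236,-6.3357) cross=-62.871
θ=274°:   branch - wants cross < 0 → take C=(8.0236,-6.3357) (cross=-62.871)
θ=274°: ex = (C−B)/|BC| = (0.8760,-0.4823); ey = (0.4823,0.8760)
θ=274°: P = B + 1.62·ex + 1.35·ey = (2.2097,-1.5938)

θ=6°: 4.08 -0.06
θ=188°: 0.10 0.09
θ=192°: 0.12 -0.03
θ=274°: 2.21 -1.59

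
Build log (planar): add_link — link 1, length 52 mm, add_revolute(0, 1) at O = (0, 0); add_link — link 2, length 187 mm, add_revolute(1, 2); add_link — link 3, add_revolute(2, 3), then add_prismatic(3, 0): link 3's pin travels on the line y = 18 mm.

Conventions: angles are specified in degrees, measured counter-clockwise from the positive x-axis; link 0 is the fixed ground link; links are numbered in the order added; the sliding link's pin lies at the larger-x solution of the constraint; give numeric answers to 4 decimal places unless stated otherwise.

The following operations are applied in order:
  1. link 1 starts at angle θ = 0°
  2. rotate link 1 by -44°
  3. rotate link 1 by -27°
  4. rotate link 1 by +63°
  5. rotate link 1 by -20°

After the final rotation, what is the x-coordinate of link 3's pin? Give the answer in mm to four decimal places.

geometry: r = 52 mm, L = 187 mm, e = 18 mm; θ starts at 0°
rotate link 1 by -44°: θ ← 0° -44° = -44°
rotate link 1 by -27°: θ ← -44° -27° = -71°
rotate link 1 by +63°: θ ← -71° +63° = -8°
rotate link 1 by -20°: θ ← -8° -20° = -28°
crank pin P = (r cos θ, r sin θ) = (45.913275, -24.412521)
h = r sin θ − e = -24.412521 − 18 = -42.412521
x = r cos θ + √(L² − h²) = 45.913275 + 182.126819 = 228.040093

228.0401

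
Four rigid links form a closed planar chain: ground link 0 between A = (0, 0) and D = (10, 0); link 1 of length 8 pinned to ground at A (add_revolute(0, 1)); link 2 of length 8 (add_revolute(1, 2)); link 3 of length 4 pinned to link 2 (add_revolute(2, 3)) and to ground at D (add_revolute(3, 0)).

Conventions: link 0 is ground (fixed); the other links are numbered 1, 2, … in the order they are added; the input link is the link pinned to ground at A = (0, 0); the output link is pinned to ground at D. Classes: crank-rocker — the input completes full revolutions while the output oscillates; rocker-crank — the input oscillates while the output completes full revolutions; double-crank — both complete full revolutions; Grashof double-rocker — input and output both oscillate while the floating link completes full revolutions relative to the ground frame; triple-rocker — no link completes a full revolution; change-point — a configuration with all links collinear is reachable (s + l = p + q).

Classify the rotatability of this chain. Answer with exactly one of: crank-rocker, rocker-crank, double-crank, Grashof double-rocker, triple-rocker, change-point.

lengths: ground=10, input=8, coupler=8, output=4
sorted: s=4 (shortest), l=10 (longest), p+q=16
s + l = 14 vs p + q = 16
s + l < p + q (Grashof) with shortest = output link → rocker-crank

rocker-crank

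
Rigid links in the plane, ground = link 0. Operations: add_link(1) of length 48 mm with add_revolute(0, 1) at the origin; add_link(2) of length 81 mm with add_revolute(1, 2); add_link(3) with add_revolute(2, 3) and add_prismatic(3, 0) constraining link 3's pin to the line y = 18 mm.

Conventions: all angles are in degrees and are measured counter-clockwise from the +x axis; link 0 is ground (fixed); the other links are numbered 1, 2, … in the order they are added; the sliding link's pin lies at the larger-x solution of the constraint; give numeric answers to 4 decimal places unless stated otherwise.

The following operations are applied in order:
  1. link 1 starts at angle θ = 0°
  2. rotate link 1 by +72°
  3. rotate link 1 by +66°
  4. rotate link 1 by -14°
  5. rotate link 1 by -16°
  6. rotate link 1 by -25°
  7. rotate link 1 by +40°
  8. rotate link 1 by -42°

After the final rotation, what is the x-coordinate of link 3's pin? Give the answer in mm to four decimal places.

geometry: r = 48 mm, L = 81 mm, e = 18 mm; θ starts at 0°
rotate link 1 by +72°: θ ← 0° +72° = 72°
rotate link 1 by +66°: θ ← 72° +66° = 138°
rotate link 1 by -14°: θ ← 138° -14° = 124°
rotate link 1 by -16°: θ ← 124° -16° = 108°
rotate link 1 by -25°: θ ← 108° -25° = 83°
rotate link 1 by +40°: θ ← 83° +40° = 123°
rotate link 1 by -42°: θ ← 123° -42° = 81°
crank pin P = (r cos θ, r sin θ) = (7.508854, 47.409040)
h = r sin θ − e = 47.409040 − 18 = 29.409040
x = r cos θ + √(L² − h²) = 7.508854 + 75.472567 = 82.981421

82.9814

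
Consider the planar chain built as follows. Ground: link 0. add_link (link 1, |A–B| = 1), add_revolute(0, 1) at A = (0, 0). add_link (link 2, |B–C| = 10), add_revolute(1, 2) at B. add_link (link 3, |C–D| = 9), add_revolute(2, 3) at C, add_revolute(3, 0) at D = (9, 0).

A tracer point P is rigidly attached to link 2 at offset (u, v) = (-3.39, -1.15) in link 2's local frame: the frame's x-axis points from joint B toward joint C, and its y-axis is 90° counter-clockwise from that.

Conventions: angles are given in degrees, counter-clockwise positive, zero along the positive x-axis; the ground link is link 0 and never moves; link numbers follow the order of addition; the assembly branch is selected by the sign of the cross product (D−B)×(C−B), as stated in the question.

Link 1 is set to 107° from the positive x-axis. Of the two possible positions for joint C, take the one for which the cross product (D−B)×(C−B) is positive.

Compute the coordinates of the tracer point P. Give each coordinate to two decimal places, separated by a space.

A=(0,0), D=(9.00,0)
B = A + 1.00·(cos107°, sin107°) = (-0.2924, 0.9563)
|BD| = 9.3415
circle(B,10.00) ∩ circle(D,9.00): a=5.6877, h=8.2250
  candidates: C₊=(6.2075,8.5558) cross=76.833; C₋=(4.5234,-7.8077) cross=-76.833
  branch + wants cross > 0 → take C=(6.2075,8.5558) (cross=76.833)
ex = (C−B)/|BC| = (0.6500,0.7599); ey = (-0.7599,0.6500)
P = B + -3.39·ex + -1.15·ey = (-1.6219,-2.3674)

-1.62 -2.37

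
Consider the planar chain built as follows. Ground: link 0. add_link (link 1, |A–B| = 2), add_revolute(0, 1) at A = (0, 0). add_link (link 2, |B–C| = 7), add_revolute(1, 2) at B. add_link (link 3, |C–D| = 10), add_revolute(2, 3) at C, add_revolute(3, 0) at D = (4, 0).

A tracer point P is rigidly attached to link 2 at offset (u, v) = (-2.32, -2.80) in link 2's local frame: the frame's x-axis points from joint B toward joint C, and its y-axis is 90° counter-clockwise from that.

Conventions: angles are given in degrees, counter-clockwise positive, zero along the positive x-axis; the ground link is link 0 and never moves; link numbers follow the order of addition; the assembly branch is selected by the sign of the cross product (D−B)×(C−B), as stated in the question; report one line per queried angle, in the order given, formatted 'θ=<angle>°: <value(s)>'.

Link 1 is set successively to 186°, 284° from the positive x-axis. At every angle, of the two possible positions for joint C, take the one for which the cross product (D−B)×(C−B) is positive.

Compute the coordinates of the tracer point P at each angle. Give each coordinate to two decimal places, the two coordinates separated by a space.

A=(0,0), D=(4.00,0)
θ=186°: B = A + 2.00·(cos186°, sin186°) = (-1.9890, -0.2091)
θ=186°: |BD| = 5.9927
θ=186°: circle(B,7.00) ∩ circle(D,10.00): a=-1.2588, h=6.8859
θ=186°:   candidates: C₊=(-3.4873,6.6287) cross=41.265; C₋=(-3.0069,-7.1347) cross=-41.265
θ=186°:   branch + wants cross > 0 → take C=(-3.4873,6.6287) (cross=41.265)
θ=186°: ex = (C−B)/|BC| = (-0.2140,0.9768); ey = (-0.9768,-0.2140)
θ=186°: P = B + -2.32·ex + -2.80·ey = (1.2426,-1.8760)
θ=284°: B = A + 2.00·(cos284°, sin284°) = (0.4838, -1.9406)
θ=284°: |BD| = 4.0161
θ=284°: circle(B,7.00) ∩ circle(D,10.00): a=-4.3413, h=5.4912
θ=284°:   candidates: C₊=(-5.9704,0.7692) cross=22.053; C₋=(-0.6637,-8.8459) cross=-22.053
θ=284°:   branch + wants cross > 0 → take C=(-5.9704,0.7692) (cross=22.053)
θ=284°: ex = (C−B)/|BC| = (-0.9220,0.3871); ey = (-0.3871,-0.9220)
θ=284°: P = B + -2.32·ex + -2.80·ey = (3.7069,-0.2570)

θ=186°: 1.24 -1.88
θ=284°: 3.71 -0.26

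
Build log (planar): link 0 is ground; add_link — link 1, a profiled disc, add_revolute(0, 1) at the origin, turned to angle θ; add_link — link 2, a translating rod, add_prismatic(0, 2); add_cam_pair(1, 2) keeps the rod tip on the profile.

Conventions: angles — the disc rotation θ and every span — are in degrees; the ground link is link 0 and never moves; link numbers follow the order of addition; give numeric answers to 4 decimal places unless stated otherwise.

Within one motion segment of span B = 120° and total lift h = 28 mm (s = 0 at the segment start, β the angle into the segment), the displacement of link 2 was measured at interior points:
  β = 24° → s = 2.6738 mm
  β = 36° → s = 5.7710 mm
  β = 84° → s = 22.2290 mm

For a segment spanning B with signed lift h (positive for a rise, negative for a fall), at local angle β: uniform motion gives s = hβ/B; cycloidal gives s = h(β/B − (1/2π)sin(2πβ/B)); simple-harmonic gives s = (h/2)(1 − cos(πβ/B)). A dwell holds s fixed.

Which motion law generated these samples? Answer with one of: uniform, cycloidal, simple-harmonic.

candidates at β/B = r: uniform s = h·r (linear in β); cycloidal s = h·(r − sin(2πr)/(2π)); simple-harmonic s = (h/2)(1 − cos(πr))
β=24°: printed 2.6738 | uniform 5.6000, cycloidal 1.3618, simple-harmonic 2.6738
β=36°: printed 5.7710 | uniform 8.4000, cycloidal 4.1618, simple-harmonic 5.7710
β=84°: printed 22.2290 | uniform 19.6000, cycloidal 23.8382, simple-harmonic 22.2290
only one law matches every sample → simple-harmonic

simple-harmonic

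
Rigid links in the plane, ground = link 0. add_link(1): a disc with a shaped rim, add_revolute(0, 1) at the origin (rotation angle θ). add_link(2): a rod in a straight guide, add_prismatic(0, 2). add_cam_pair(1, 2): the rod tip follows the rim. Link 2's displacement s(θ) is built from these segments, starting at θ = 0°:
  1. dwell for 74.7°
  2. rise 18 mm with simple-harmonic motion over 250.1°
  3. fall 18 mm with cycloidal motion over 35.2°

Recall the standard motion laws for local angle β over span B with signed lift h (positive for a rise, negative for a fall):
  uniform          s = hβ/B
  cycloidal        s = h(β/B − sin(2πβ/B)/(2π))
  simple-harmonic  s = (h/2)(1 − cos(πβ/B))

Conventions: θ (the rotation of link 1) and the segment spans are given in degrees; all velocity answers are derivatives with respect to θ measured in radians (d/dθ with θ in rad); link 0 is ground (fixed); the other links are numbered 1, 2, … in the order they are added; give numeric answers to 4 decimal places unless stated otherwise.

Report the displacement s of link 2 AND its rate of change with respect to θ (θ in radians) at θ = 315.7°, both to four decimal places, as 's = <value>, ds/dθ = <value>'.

segment 1 (0° to 74.7°, dwell): s unchanged at 0.0000
θ = 315.7° falls in segment 2 (74.7° to 324.8°, simple-harmonic, h = 18): β = 315.7 − 74.7 = 241°, B = 250.1°; Δs = 18/2·(1 − cos(π·0.9636)) = 17.9413; s = 0.0000 + 17.9413 = 17.9413
velocity in seg [74.7°–324.8°] (simple-harmonic), θ in radians: β = 241° = 4.2062 rad, B = 250.1° = 4.3651 rad; ds/dθ = (πh/(2B)) sin(πβ/B) = (π·18/(2·4.3651)) sin(π·0.9636) = 0.738810 mm/rad

s = 17.9413, ds/dθ = 0.7388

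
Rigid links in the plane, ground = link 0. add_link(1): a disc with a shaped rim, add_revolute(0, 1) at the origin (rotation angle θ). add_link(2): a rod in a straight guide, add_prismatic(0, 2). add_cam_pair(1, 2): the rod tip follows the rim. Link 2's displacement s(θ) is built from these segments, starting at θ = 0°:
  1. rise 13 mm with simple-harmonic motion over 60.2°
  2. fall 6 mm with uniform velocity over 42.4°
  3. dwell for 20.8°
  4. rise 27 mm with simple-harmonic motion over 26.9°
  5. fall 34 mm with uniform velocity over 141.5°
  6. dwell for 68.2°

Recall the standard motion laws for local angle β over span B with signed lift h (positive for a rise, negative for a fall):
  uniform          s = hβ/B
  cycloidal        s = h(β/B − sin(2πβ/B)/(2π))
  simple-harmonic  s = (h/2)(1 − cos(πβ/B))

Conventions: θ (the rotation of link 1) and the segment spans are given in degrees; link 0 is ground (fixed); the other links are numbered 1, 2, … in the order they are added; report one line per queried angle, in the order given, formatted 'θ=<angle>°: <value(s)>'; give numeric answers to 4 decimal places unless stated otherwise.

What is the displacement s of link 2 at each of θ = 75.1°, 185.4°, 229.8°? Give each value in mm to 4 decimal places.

segment 1 (0° to 60.2°, simple-harmonic, h = 13) is passed completely: s = 0.0000 + (13) = 13.0000
θ = 75.1° falls in segment 2 (60.2° to 102.6°, uniform, h = -6): β = 75.1 − 60.2 = 14.9°, B = 42.4°; Δs = -6·14.9/42.4 = -2.1085; s = 13.0000 − 2.1085 = 10.8915
segment 2 (60.2° to 102.6°, uniform, h = -6) is passed completely: s = 13.0000 + (-6) = 7.0000
segment 3 (102.6° to 123.4°, dwell): s unchanged at 7.0000
segment 4 (123.4° to 150.3°, simple-harmonic, h = 27) is passed completely: s = 7.0000 + (27) = 34.0000
θ = 185.4° falls in segment 5 (150.3° to 291.8°, uniform, h = -34): β = 185.4 − 150.3 = 35.1°, B = 141.5°; Δs = -34·35.1/141.5 = -8.4339; s = 34.0000 − 8.4339 = 25.5661
θ = 229.8° falls in segment 5 (150.3° to 291.8°, uniform, h = -34): β = 229.8 − 150.3 = 79.5°, B = 141.5°; Δs = -34·79.5/141.5 = -19.1025; s = 34.0000 − 19.1025 = 14.8975

θ=75.1°: 10.8915
θ=185.4°: 25.5661
θ=229.8°: 14.8975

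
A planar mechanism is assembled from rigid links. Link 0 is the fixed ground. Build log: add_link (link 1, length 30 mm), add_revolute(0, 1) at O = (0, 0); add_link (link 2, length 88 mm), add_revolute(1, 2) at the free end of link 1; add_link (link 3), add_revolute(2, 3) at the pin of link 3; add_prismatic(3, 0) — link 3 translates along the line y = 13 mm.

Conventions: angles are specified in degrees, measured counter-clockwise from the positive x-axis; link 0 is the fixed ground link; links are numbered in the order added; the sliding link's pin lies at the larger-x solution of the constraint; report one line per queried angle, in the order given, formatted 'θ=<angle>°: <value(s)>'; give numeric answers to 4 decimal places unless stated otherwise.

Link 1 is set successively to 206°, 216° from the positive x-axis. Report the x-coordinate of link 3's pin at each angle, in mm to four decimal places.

geometry: r = 30 mm, L = 88 mm, e = 13 mm
θ=206°: crank pin P = (r cos θ, r sin θ) = (-26.963821, -13.151134)
θ=206°: h = r sin θ − e = -13.151134 − 13 = -26.151134
θ=206°: x = r cos θ + √(L² − h²) = -26.963821 + 84.024509 = 57.060688
θ=216°: crank pin P = (r cos θ, r sin θ) = (-24.270510, -17.633558)
θ=216°: h = r sin θ − e = -17.633558 − 13 = -30.633558
θ=216°: x = r cos θ + √(L² − h²) = -24.270510 + 82.495971 = 58.225461

θ=206°: 57.0607
θ=216°: 58.2255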